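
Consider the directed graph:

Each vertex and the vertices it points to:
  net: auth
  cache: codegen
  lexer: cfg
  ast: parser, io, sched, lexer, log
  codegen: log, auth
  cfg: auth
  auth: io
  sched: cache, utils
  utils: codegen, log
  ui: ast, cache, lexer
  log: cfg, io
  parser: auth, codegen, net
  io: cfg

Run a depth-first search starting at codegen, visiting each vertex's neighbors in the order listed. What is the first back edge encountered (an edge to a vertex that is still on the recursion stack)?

io→cfg

DFS from codegen (visiting each vertex's neighbors in the order listed); mark gray on enter, black on exit:
codegen gray
  log gray
    cfg gray
      auth gray
        io gray
          io→cfg: cfg is gray → back edge
First back edge: io → cfg.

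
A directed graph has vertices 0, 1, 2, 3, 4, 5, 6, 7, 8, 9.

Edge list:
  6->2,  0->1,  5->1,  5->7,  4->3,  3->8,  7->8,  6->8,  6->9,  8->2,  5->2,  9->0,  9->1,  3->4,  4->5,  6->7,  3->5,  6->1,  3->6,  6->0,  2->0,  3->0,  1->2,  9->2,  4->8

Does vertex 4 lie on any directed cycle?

4 is on a cycle iff 4 can reach itself via ≥1 edge.
4 → 3 → 4 — yes.

Yes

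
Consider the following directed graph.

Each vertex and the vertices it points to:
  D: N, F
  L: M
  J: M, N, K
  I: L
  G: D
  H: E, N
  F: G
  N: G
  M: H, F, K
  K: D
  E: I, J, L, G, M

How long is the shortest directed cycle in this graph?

For each vertex v, BFS finds the shortest path from v back to v.
The shortest such closed walk is E → M → H → E, length 3.

3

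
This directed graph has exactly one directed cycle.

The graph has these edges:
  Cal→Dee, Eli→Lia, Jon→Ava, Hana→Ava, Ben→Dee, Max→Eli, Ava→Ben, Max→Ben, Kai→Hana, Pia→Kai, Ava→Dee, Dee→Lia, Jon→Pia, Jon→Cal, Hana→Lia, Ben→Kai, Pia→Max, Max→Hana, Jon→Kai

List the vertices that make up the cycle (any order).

Ava, Ben, Kai, Hana

DFS with gray/black marking from Kai:
Kai gray
  Hana gray
    Lia gray
    Lia black
    Ava gray
      Ben gray
        Dee gray
          Dee→Lia: Lia black — skip
        Dee black
        Ben→Kai: Kai is gray → back edge
Back edge closes the cycle Kai → Hana → Ava → Ben → Kai; its vertices are {Ava, Ben, Kai, Hana}.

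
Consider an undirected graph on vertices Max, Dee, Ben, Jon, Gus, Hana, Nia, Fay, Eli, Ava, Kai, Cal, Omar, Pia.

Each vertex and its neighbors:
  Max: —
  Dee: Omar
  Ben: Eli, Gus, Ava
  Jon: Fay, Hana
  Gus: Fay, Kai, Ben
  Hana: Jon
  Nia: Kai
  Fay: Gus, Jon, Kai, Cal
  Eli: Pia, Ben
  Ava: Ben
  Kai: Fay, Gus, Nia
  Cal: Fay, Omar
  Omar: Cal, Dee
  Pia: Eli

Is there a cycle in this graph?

DFS, tracking each vertex's parent; an edge to a visited non-parent vertex closes a cycle.
Start from Omar:
visit Omar (parent –)
  visit Cal (parent Omar)
    visit Fay (parent Cal)
      visit Gus (parent Fay)
        Gus–Fay: parent, skip
        visit Kai (parent Gus)
          Kai–Fay: Fay visited and ≠ parent → cycle
Cycle: Fay – Gus – Kai – Fay.

Yes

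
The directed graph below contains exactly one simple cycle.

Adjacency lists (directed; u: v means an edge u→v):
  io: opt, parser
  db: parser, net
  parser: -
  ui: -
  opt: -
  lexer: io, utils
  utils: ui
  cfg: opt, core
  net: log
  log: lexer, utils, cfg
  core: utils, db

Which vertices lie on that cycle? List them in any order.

db, cfg, log, net, core

DFS with gray/black marking from log:
log gray
  lexer gray
    io gray
      opt gray
      opt black
      parser gray
      parser black
    io black
    utils gray
      ui gray
      ui black
    utils black
  lexer black
  log→utils: utils black — skip
  cfg gray
    cfg→opt: opt black — skip
    core gray
      core→utils: utils black — skip
      db gray
        db→parser: parser black — skip
        net gray
          net→log: log is gray → back edge
Back edge closes the cycle log → cfg → core → db → net → log; its vertices are {db, cfg, log, net, core}.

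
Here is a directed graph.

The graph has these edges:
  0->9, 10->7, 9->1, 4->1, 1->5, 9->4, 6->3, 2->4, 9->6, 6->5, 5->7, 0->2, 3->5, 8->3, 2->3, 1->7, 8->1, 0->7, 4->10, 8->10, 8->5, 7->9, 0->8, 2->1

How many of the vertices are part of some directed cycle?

8

A vertex is on a directed cycle iff it belongs to a strongly connected component of size ≥ 2 (or has a self-loop).
The vertices on cycles are {1, 3, 4, 5, 6, 7, 9, 10} — 8 in total.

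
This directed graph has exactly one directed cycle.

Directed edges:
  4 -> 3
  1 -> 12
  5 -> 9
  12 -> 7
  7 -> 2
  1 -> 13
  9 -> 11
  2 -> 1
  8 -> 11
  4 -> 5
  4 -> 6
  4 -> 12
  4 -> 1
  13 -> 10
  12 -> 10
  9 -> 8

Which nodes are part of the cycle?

DFS with gray/black marking from 12:
12 gray
  10 gray
  10 black
  7 gray
    2 gray
      1 gray
        1→12: 12 is gray → back edge
Back edge closes the cycle 12 → 7 → 2 → 1 → 12; its vertices are {1, 2, 7, 12}.

1, 2, 7, 12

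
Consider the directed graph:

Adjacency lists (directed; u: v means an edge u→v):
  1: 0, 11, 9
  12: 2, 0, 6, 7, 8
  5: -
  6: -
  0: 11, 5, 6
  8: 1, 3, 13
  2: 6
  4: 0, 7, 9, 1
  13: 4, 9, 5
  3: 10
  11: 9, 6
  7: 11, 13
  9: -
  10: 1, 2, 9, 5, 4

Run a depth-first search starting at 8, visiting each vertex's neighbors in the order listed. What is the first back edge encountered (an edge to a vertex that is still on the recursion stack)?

13->4

DFS from 8 (visiting each vertex's neighbors in the order listed); mark gray on enter, black on exit:
8 gray
  1 gray
    0 gray
      11 gray
        9 gray
        9 black
        6 gray
        6 black
      11 black
      5 gray
      5 black
      0→6: 6 black — skip
    0 black
    1→11: 11 black — skip
    1→9: 9 black — skip
  1 black
  3 gray
    10 gray
      10→1: 1 black — skip
      2 gray
        2→6: 6 black — skip
      2 black
      10→9: 9 black — skip
      10→5: 5 black — skip
      4 gray
        4→0: 0 black — skip
        7 gray
          7→11: 11 black — skip
          13 gray
            13→4: 4 is gray → back edge
First back edge: 13 → 4.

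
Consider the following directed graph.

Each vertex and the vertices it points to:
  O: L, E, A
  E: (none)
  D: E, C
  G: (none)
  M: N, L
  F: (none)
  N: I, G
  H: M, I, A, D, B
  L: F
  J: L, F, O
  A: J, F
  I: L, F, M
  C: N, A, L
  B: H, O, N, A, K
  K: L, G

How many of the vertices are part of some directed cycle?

8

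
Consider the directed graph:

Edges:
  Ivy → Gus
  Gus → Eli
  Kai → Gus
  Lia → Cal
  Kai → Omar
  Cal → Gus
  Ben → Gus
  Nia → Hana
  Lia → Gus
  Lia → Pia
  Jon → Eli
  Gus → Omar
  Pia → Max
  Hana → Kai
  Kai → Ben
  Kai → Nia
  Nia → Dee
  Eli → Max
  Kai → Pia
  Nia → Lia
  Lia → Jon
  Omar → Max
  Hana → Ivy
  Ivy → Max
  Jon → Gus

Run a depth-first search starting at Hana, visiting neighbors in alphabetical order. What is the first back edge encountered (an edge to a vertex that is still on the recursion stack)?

DFS from Hana (visiting neighbors in alphabetical order); mark gray on enter, black on exit:
Hana gray
  Ivy gray
    Gus gray
      Eli gray
        Max gray
        Max black
      Eli black
      Omar gray
        Omar→Max: Max black — skip
      Omar black
    Gus black
    Ivy→Max: Max black — skip
  Ivy black
  Kai gray
    Ben gray
      Ben→Gus: Gus black — skip
    Ben black
    Kai→Gus: Gus black — skip
    Nia gray
      Dee gray
      Dee black
      Nia→Hana: Hana is gray → back edge
First back edge: Nia → Hana.

Nia→Hana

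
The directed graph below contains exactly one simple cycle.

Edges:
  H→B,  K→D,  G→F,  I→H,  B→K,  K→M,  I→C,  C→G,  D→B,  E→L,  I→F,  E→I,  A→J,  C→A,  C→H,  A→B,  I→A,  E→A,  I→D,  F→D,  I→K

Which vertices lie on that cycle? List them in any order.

DFS with gray/black marking from K:
K gray
  D gray
    B gray
      B→K: K is gray → back edge
Back edge closes the cycle K → D → B → K; its vertices are {B, D, K}.

B, D, K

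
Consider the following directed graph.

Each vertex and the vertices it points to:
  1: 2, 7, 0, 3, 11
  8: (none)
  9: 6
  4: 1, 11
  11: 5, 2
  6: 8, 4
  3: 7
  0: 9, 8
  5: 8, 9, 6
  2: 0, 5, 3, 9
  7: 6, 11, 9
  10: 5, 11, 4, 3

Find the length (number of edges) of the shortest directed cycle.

4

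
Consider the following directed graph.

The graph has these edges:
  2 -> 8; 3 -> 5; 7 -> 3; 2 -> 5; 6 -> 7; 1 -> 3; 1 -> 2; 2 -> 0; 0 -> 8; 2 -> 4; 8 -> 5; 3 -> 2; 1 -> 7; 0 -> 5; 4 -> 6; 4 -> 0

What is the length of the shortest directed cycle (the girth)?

5

For each vertex v, BFS finds the shortest path from v back to v.
The shortest such closed walk is 3 → 2 → 4 → 6 → 7 → 3, length 5.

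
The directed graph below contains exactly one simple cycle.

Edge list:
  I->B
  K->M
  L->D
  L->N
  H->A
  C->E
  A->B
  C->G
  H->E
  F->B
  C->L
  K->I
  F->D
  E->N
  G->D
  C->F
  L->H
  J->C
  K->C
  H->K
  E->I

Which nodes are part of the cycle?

DFS with gray/black marking from C:
C gray
  F gray
    B gray
    B black
    D gray
    D black
  F black
  L gray
    H gray
      A gray
        A→B: B black — skip
      A black
      E gray
        N gray
        N black
        I gray
          I→B: B black — skip
        I black
      E black
      K gray
        K→I: I black — skip
        K→C: C is gray → back edge
Back edge closes the cycle C → L → H → K → C; its vertices are {C, H, K, L}.

C, H, K, L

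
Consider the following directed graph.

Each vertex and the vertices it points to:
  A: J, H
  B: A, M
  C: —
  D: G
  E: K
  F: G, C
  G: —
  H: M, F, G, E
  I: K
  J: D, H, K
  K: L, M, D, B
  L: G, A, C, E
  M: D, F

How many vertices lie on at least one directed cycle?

7

A vertex is on a directed cycle iff it belongs to a strongly connected component of size ≥ 2 (or has a self-loop).
The vertices on cycles are {A, B, E, H, J, K, L} — 7 in total.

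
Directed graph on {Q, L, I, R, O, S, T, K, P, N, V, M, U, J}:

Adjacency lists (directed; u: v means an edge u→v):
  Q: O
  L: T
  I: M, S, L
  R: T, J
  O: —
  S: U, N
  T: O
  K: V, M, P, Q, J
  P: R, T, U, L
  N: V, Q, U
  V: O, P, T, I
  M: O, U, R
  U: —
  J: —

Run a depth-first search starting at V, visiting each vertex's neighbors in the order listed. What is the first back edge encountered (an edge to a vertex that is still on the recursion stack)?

N→V

DFS from V (visiting each vertex's neighbors in the order listed); mark gray on enter, black on exit:
V gray
  O gray
  O black
  P gray
    R gray
      T gray
        T→O: O black — skip
      T black
      J gray
      J black
    R black
    P→T: T black — skip
    U gray
    U black
    L gray
      L→T: T black — skip
    L black
  P black
  V→T: T black — skip
  I gray
    M gray
      M→O: O black — skip
      M→U: U black — skip
      M→R: R black — skip
    M black
    S gray
      S→U: U black — skip
      N gray
        N→V: V is gray → back edge
First back edge: N → V.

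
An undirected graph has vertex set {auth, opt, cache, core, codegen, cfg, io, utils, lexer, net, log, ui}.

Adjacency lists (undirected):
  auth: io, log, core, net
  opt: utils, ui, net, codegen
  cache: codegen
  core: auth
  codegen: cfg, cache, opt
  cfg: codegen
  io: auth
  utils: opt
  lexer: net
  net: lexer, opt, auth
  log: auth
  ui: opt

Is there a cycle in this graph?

DFS, tracking each vertex's parent; an edge to a visited non-parent vertex closes a cycle.
Start from net:
visit net (parent –)
  visit lexer (parent net)
    lexer–net: parent, skip
  visit opt (parent net)
    visit utils (parent opt)
      utils–opt: parent, skip
    visit ui (parent opt)
      ui–opt: parent, skip
    opt–net: parent, skip
    visit codegen (parent opt)
      visit cfg (parent codegen)
        cfg–codegen: parent, skip
      visit cache (parent codegen)
        cache–codegen: parent, skip
      codegen–opt: parent, skip
  visit auth (parent net)
    visit io (parent auth)
      io–auth: parent, skip
    visit log (parent auth)
      log–auth: parent, skip
    visit core (parent auth)
      core–auth: parent, skip
    auth–net: parent, skip
No non-parent visited neighbor found — the graph is a forest.

No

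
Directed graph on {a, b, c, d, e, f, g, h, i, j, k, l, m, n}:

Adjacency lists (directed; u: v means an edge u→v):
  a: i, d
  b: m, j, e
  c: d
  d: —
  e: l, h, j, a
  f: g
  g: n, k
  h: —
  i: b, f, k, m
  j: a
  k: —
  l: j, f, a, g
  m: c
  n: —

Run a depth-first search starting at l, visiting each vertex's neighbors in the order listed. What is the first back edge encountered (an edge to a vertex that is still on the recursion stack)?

b→j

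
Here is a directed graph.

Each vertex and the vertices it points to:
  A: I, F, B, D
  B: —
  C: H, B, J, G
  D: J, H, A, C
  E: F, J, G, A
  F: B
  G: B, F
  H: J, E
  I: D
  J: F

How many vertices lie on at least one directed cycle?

A vertex is on a directed cycle iff it belongs to a strongly connected component of size ≥ 2 (or has a self-loop).
The vertices on cycles are {A, C, D, E, H, I} — 6 in total.

6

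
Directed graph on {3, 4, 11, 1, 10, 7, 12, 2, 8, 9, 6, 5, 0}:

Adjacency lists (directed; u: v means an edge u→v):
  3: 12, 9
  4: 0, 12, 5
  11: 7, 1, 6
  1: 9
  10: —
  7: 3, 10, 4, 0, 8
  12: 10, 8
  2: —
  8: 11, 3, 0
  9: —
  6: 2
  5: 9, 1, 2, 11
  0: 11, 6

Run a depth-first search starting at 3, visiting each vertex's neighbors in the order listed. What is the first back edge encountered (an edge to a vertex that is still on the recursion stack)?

7->3

DFS from 3 (visiting each vertex's neighbors in the order listed); mark gray on enter, black on exit:
3 gray
  12 gray
    10 gray
    10 black
    8 gray
      11 gray
        7 gray
          7→3: 3 is gray → back edge
First back edge: 7 → 3.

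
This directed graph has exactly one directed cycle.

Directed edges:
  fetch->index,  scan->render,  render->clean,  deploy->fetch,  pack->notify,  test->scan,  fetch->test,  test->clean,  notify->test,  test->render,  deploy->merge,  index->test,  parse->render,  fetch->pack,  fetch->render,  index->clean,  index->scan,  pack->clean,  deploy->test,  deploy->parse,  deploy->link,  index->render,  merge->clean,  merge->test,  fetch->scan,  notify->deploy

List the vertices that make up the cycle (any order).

DFS with gray/black marking from deploy:
deploy gray
  merge gray
    test gray
      clean gray
      clean black
      scan gray
        render gray
          render→clean: clean black — skip
        render black
      scan black
      test→render: render black — skip
    test black
    merge→clean: clean black — skip
  merge black
  fetch gray
    fetch→test: test black — skip
    pack gray
      notify gray
        notify→test: test black — skip
        notify→deploy: deploy is gray → back edge
Back edge closes the cycle deploy → fetch → pack → notify → deploy; its vertices are {pack, fetch, deploy, notify}.

pack, fetch, deploy, notify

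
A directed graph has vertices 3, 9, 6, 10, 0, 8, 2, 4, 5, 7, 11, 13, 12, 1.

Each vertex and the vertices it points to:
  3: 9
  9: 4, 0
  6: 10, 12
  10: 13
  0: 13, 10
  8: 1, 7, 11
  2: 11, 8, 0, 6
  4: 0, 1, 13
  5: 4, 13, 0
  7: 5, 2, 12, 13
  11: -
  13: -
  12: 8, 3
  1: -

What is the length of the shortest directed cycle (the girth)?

3

For each vertex v, BFS finds the shortest path from v back to v.
The shortest such closed walk is 7 → 12 → 8 → 7, length 3.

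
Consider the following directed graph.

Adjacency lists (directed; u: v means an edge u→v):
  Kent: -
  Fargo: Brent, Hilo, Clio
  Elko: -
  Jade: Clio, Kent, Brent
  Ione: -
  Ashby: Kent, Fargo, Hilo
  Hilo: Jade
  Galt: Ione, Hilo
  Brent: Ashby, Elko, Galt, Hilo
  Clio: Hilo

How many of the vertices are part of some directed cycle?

A vertex is on a directed cycle iff it belongs to a strongly connected component of size ≥ 2 (or has a self-loop).
The vertices on cycles are {Clio, Galt, Hilo, Jade, Ashby, Brent, Fargo} — 7 in total.

7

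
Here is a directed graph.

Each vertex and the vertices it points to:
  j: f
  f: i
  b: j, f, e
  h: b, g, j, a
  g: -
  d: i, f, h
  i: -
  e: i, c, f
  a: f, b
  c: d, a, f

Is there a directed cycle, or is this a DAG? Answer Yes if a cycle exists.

Yes

DFS with white/gray/black marking, starting from j:
j gray
  f gray
    i gray
    i black
  f black
j black
b gray
  b→j: j black — skip
  b→f: f black — skip
  e gray
    e→i: i black — skip
    c gray
      d gray
        d→i: i black — skip
        d→f: f black — skip
        h gray
          h→b: b is gray → back edge
Back edge found, so a cycle exists: b → e → c → d → h → b.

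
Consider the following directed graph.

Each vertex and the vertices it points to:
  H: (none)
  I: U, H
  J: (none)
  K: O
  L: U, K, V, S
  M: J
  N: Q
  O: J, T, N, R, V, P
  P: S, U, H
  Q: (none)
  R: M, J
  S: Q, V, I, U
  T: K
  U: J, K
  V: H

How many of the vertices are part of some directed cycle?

7

A vertex is on a directed cycle iff it belongs to a strongly connected component of size ≥ 2 (or has a self-loop).
The vertices on cycles are {I, K, O, P, S, T, U} — 7 in total.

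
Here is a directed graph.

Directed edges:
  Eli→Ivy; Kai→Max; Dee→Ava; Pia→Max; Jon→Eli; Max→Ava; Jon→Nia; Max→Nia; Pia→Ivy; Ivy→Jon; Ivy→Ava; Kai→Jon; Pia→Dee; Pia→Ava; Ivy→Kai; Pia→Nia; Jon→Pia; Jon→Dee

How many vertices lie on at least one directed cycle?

5

A vertex is on a directed cycle iff it belongs to a strongly connected component of size ≥ 2 (or has a self-loop).
The vertices on cycles are {Eli, Ivy, Jon, Kai, Pia} — 5 in total.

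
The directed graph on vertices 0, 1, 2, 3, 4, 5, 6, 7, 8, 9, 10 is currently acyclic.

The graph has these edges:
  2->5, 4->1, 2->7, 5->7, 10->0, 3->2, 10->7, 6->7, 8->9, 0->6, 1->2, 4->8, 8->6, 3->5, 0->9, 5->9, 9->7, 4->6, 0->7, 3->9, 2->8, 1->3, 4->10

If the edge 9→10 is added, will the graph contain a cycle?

Yes

Adding 9→10 creates a cycle iff 10 can already reach 9.
Path from 10: 10 → 0 → 9.
So 10 → … → 9 → 10 is a cycle.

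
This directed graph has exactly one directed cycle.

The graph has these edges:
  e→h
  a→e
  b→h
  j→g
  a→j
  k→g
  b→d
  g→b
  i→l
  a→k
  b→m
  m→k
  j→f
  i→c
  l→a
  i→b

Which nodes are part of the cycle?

DFS with gray/black marking from b:
b gray
  d gray
  d black
  m gray
    k gray
      g gray
        g→b: b is gray → back edge
Back edge closes the cycle b → m → k → g → b; its vertices are {b, g, k, m}.

b, g, k, m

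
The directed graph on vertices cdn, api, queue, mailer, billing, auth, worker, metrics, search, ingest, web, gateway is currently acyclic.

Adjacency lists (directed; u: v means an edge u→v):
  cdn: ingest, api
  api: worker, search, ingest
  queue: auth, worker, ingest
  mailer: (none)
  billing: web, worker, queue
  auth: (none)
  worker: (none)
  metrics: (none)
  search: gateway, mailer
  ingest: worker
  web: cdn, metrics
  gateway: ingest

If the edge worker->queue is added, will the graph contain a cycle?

Adding worker→queue creates a cycle iff queue can already reach worker.
Path from queue: queue → worker.
So queue → … → worker → queue is a cycle.

Yes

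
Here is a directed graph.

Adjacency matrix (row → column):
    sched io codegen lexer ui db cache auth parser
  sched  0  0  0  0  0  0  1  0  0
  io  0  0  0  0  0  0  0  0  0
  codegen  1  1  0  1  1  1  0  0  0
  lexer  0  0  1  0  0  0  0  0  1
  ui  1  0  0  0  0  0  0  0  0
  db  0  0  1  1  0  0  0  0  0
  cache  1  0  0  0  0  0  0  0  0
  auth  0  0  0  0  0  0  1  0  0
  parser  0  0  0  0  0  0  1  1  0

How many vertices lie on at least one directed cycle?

A vertex is on a directed cycle iff it belongs to a strongly connected component of size ≥ 2 (or has a self-loop).
The vertices on cycles are {db, cache, lexer, sched, codegen} — 5 in total.

5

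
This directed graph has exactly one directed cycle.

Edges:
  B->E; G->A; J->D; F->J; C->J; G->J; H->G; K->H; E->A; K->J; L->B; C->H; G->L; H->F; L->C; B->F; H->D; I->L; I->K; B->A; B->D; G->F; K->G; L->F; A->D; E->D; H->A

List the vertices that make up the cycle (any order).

DFS with gray/black marking from L:
L gray
  F gray
    J gray
      D gray
      D black
    J black
  F black
  B gray
    B→F: F black — skip
    B→D: D black — skip
    A gray
      A→D: D black — skip
    A black
    E gray
      E→D: D black — skip
      E→A: A black — skip
    E black
  B black
  C gray
    C→J: J black — skip
    H gray
      H→A: A black — skip
      H→F: F black — skip
      H→D: D black — skip
      G gray
        G→A: A black — skip
        G→F: F black — skip
        G→L: L is gray → back edge
Back edge closes the cycle L → C → H → G → L; its vertices are {C, G, H, L}.

C, G, H, L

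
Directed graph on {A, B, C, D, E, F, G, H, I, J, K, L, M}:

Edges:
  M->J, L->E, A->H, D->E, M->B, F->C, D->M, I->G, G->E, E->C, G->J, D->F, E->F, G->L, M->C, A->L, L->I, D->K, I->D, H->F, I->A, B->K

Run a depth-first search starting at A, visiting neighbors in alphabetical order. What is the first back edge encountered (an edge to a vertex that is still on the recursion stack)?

DFS from A (visiting neighbors in alphabetical order); mark gray on enter, black on exit:
A gray
  H gray
    F gray
      C gray
      C black
    F black
  H black
  L gray
    E gray
      E→C: C black — skip
      E→F: F black — skip
    E black
    I gray
      I→A: A is gray → back edge
First back edge: I → A.

I->A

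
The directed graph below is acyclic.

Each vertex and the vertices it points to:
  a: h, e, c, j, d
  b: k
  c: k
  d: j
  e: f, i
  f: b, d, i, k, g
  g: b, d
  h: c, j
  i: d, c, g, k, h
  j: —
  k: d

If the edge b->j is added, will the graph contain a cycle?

No

Adding b→j creates a cycle iff j can already reach b.
Explore from j: no path reaches b. The graph stays acyclic.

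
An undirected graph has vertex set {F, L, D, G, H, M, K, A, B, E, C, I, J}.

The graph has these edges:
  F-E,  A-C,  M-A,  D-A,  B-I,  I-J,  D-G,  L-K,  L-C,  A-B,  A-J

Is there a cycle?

Yes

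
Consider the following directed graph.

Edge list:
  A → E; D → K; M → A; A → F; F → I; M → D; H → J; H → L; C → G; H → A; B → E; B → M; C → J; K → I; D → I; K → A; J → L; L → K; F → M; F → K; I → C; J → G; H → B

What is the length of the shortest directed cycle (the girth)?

3

For each vertex v, BFS finds the shortest path from v back to v.
The shortest such closed walk is A → F → K → A, length 3.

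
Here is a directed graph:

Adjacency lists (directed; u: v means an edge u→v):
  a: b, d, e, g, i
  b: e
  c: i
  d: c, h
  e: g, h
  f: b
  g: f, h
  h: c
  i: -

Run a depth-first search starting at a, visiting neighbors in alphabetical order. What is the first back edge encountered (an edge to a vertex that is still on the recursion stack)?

f->b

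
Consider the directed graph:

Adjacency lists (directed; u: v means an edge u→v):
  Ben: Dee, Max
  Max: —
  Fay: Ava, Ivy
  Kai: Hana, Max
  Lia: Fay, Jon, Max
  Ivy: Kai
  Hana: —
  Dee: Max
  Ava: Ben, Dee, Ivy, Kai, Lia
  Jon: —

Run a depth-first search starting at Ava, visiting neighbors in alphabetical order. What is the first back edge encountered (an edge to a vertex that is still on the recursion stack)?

Fay→Ava

DFS from Ava (visiting neighbors in alphabetical order); mark gray on enter, black on exit:
Ava gray
  Ben gray
    Dee gray
      Max gray
      Max black
    Dee black
    Ben→Max: Max black — skip
  Ben black
  Ava→Dee: Dee black — skip
  Ivy gray
    Kai gray
      Hana gray
      Hana black
      Kai→Max: Max black — skip
    Kai black
  Ivy black
  Ava→Kai: Kai black — skip
  Lia gray
    Fay gray
      Fay→Ava: Ava is gray → back edge
First back edge: Fay → Ava.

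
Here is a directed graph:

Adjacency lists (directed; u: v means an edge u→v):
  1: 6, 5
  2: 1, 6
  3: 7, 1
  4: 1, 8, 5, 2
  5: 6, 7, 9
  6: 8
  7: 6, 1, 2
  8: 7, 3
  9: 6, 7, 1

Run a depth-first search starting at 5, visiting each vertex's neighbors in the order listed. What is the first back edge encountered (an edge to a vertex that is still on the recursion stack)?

7->6

DFS from 5 (visiting each vertex's neighbors in the order listed); mark gray on enter, black on exit:
5 gray
  6 gray
    8 gray
      7 gray
        7→6: 6 is gray → back edge
First back edge: 7 → 6.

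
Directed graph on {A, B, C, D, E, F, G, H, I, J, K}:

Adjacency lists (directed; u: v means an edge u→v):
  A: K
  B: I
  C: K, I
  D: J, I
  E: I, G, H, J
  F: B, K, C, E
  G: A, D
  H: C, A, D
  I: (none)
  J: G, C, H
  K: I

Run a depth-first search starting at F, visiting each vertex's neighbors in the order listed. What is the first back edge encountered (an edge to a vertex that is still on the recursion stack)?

J->G

DFS from F (visiting each vertex's neighbors in the order listed); mark gray on enter, black on exit:
F gray
  B gray
    I gray
    I black
  B black
  K gray
    K→I: I black — skip
  K black
  C gray
    C→K: K black — skip
    C→I: I black — skip
  C black
  E gray
    E→I: I black — skip
    G gray
      A gray
        A→K: K black — skip
      A black
      D gray
        J gray
          J→G: G is gray → back edge
First back edge: J → G.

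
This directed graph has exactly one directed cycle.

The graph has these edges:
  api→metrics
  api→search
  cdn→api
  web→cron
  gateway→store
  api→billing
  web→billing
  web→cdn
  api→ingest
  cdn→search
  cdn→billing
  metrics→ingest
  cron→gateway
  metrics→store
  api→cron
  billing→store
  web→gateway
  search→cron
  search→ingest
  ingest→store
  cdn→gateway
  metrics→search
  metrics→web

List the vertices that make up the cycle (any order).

DFS with gray/black marking from metrics:
metrics gray
  ingest gray
    store gray
    store black
  ingest black
  metrics→store: store black — skip
  search gray
    cron gray
      gateway gray
        gateway→store: store black — skip
      gateway black
    cron black
    search→ingest: ingest black — skip
  search black
  web gray
    billing gray
      billing→store: store black — skip
    billing black
    web→cron: cron black — skip
    web→gateway: gateway black — skip
    cdn gray
      api gray
        api→metrics: metrics is gray → back edge
Back edge closes the cycle metrics → web → cdn → api → metrics; its vertices are {api, cdn, web, metrics}.

api, cdn, web, metrics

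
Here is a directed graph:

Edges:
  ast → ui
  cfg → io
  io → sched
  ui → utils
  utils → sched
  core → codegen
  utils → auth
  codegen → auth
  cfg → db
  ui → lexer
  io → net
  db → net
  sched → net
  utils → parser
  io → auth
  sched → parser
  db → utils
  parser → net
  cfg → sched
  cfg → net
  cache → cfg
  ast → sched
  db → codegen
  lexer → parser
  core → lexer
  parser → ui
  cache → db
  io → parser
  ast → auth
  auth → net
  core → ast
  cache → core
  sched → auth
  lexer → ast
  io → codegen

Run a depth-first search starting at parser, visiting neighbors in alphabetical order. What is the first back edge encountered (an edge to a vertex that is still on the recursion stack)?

sched->parser

DFS from parser (visiting neighbors in alphabetical order); mark gray on enter, black on exit:
parser gray
  net gray
  net black
  ui gray
    lexer gray
      ast gray
        auth gray
          auth→net: net black — skip
        auth black
        sched gray
          sched→auth: auth black — skip
          sched→net: net black — skip
          sched→parser: parser is gray → back edge
First back edge: sched → parser.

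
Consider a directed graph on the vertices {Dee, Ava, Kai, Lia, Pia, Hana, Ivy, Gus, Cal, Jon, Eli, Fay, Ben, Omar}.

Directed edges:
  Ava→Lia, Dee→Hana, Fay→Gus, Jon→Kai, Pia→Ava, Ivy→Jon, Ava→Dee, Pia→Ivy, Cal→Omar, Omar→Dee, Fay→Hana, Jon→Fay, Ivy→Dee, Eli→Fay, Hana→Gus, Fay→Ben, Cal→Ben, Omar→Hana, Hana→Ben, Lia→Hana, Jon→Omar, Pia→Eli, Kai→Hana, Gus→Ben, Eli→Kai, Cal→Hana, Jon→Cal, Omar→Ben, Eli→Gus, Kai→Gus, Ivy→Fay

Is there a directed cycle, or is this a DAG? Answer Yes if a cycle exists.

No

DFS with white/gray/black marking, starting from Lia:
Lia gray
  Hana gray
    Gus gray
      Ben gray
      Ben black
    Gus black
    Hana→Ben: Ben black — skip
  Hana black
Lia black
Dee gray
  Dee→Hana: Hana black — skip
Dee black
Ava gray
  Ava→Lia: Lia black — skip
  Ava→Dee: Dee black — skip
Ava black
Kai gray
  Kai→Gus: Gus black — skip
  Kai→Hana: Hana black — skip
Kai black
Pia gray
  Ivy gray
    Ivy→Dee: Dee black — skip
    Jon gray
      Jon→Kai: Kai black — skip
      Omar gray
        Omar→Dee: Dee black — skip
        Omar→Ben: Ben black — skip
        Omar→Hana: Hana black — skip
      Omar black
      Cal gray
        Cal→Hana: Hana black — skip
        Cal→Omar: Omar black — skip
        Cal→Ben: Ben black — skip
      Cal black
      Fay gray
        Fay→Hana: Hana black — skip
        Fay→Gus: Gus black — skip
        Fay→Ben: Ben black — skip
      Fay black
    Jon black
    Ivy→Fay: Fay black — skip
  Ivy black
  Eli gray
    Eli→Gus: Gus black — skip
    Eli→Fay: Fay black — skip
    Eli→Kai: Kai black — skip
  Eli black
  Pia→Ava: Ava black — skip
Pia black
Every edge goes to a white or black vertex — no back edge, so the graph is acyclic.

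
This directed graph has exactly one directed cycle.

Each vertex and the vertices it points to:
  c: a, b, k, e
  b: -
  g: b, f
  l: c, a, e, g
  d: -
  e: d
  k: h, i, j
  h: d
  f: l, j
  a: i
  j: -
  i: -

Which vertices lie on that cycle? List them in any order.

f, g, l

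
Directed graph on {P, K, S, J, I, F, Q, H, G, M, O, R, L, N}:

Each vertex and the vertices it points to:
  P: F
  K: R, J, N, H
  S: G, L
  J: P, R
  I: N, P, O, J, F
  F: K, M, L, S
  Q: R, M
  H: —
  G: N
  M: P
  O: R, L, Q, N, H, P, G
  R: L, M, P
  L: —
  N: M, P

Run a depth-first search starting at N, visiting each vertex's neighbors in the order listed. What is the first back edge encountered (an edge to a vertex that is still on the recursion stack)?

DFS from N (visiting each vertex's neighbors in the order listed); mark gray on enter, black on exit:
N gray
  M gray
    P gray
      F gray
        K gray
          R gray
            L gray
            L black
            R→M: M is gray → back edge
First back edge: R → M.

R->M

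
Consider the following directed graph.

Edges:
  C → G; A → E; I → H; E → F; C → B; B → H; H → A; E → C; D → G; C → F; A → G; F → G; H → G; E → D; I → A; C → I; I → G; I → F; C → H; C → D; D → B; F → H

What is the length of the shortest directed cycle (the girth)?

4

For each vertex v, BFS finds the shortest path from v back to v.
The shortest such closed walk is A → E → C → H → A, length 4.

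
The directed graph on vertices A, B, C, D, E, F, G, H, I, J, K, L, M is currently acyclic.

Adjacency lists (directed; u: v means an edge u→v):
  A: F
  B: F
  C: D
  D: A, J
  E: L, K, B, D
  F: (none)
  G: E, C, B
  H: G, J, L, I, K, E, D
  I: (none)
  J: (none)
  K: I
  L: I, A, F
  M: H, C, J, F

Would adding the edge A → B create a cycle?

No

Adding A→B creates a cycle iff B can already reach A.
Explore from B: no path reaches A. The graph stays acyclic.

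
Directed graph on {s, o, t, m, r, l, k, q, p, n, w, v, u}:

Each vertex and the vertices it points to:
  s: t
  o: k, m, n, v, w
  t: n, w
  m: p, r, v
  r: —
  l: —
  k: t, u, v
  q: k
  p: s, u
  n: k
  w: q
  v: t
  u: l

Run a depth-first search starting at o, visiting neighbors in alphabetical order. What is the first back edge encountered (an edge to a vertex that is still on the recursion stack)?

n→k

DFS from o (visiting neighbors in alphabetical order); mark gray on enter, black on exit:
o gray
  k gray
    t gray
      n gray
        n→k: k is gray → back edge
First back edge: n → k.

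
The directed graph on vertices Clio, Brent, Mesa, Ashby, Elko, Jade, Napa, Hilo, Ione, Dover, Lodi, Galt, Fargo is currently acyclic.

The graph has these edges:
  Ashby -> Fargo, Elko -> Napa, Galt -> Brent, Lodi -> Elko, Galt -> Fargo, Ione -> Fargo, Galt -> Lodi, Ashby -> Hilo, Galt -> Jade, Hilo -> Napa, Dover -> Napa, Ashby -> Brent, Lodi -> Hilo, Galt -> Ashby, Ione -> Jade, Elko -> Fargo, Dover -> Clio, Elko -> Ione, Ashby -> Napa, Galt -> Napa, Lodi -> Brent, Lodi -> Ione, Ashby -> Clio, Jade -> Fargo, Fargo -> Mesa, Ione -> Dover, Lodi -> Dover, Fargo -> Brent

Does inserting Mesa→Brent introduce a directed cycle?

No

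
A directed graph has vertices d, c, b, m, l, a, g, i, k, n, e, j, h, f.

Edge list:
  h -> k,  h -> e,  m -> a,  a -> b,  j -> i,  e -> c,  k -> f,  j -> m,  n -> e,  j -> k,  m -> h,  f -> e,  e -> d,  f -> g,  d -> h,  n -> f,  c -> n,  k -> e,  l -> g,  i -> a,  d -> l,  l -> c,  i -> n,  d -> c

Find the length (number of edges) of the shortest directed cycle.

For each vertex v, BFS finds the shortest path from v back to v.
The shortest such closed walk is n → e → c → n, length 3.

3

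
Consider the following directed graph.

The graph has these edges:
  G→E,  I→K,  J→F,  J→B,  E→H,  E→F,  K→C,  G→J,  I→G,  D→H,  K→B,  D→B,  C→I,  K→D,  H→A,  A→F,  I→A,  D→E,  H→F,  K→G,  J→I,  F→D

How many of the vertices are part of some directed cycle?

10

A vertex is on a directed cycle iff it belongs to a strongly connected component of size ≥ 2 (or has a self-loop).
The vertices on cycles are {A, C, D, E, F, G, H, I, J, K} — 10 in total.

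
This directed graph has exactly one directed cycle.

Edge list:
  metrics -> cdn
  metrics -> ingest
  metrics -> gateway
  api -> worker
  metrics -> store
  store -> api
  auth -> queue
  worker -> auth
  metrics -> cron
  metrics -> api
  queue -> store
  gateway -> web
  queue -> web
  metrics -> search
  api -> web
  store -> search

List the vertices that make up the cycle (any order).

api, auth, queue, store, worker

DFS with gray/black marking from api:
api gray
  web gray
  web black
  worker gray
    auth gray
      queue gray
        store gray
          search gray
          search black
          store→api: api is gray → back edge
Back edge closes the cycle api → worker → auth → queue → store → api; its vertices are {api, auth, queue, store, worker}.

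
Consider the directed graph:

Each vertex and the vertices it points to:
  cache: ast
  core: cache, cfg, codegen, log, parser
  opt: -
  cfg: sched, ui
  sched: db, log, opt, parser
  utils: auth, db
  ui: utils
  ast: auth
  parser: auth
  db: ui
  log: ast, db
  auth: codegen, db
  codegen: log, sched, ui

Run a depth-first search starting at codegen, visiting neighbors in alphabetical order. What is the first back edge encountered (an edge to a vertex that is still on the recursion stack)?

DFS from codegen (visiting neighbors in alphabetical order); mark gray on enter, black on exit:
codegen gray
  log gray
    ast gray
      auth gray
        auth→codegen: codegen is gray → back edge
First back edge: auth → codegen.

auth->codegen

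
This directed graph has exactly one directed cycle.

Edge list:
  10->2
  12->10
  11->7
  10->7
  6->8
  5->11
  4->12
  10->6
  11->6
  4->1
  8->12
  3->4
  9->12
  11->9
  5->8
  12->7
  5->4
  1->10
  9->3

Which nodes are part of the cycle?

6, 8, 10, 12

DFS with gray/black marking from 8:
8 gray
  12 gray
    10 gray
      6 gray
        6→8: 8 is gray → back edge
Back edge closes the cycle 8 → 12 → 10 → 6 → 8; its vertices are {6, 8, 10, 12}.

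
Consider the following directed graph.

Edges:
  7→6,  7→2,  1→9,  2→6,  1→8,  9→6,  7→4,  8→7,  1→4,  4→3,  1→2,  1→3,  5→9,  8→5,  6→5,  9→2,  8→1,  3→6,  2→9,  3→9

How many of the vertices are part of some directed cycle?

A vertex is on a directed cycle iff it belongs to a strongly connected component of size ≥ 2 (or has a self-loop).
The vertices on cycles are {1, 2, 5, 6, 8, 9} — 6 in total.

6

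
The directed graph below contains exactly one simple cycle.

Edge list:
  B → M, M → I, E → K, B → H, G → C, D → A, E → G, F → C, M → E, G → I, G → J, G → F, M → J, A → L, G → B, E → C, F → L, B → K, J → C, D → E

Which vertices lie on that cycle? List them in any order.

B, E, G, M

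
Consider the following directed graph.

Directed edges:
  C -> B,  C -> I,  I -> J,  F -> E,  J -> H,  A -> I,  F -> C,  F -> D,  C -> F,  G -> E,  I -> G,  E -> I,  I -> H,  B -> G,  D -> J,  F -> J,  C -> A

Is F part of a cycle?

F is on a cycle iff F can reach itself via ≥1 edge.
F → C → F — yes.

Yes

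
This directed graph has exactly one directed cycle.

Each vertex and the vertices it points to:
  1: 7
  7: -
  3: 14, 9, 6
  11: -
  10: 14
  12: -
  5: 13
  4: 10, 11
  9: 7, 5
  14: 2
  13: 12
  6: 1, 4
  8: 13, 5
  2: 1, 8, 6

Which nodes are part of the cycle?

2, 4, 6, 10, 14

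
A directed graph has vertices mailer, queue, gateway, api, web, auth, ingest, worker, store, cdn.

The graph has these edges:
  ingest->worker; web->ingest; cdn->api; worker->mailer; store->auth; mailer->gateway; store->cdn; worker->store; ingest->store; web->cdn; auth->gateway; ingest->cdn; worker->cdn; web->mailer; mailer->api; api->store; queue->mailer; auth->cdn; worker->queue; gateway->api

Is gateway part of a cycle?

gateway is on a cycle iff gateway can reach itself via ≥1 edge.
gateway → api → store → auth → gateway — yes.

Yes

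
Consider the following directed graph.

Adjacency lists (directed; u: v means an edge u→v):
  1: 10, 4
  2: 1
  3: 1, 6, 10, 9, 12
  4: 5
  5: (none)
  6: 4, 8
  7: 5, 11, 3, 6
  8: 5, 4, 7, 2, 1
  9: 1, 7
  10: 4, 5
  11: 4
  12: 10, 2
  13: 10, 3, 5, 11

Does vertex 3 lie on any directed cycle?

Yes

3 is on a cycle iff 3 can reach itself via ≥1 edge.
3 → 9 → 7 → 3 — yes.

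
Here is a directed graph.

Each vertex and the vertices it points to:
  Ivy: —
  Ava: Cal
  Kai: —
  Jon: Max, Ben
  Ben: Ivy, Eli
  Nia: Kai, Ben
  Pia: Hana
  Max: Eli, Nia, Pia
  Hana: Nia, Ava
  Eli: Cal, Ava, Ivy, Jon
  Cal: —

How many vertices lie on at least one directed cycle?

A vertex is on a directed cycle iff it belongs to a strongly connected component of size ≥ 2 (or has a self-loop).
The vertices on cycles are {Ben, Eli, Jon, Max, Nia, Pia, Hana} — 7 in total.

7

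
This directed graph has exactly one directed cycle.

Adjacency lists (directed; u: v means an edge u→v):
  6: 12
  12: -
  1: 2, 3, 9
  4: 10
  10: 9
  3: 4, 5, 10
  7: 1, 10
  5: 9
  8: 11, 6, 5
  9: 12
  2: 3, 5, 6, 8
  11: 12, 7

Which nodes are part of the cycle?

1, 2, 7, 8, 11

DFS with gray/black marking from 11:
11 gray
  12 gray
  12 black
  7 gray
    1 gray
      2 gray
        3 gray
          4 gray
            10 gray
              9 gray
                9→12: 12 black — skip
              9 black
            10 black
          4 black
          5 gray
            5→9: 9 black — skip
          5 black
          3→10: 10 black — skip
        3 black
        2→5: 5 black — skip
        6 gray
          6→12: 12 black — skip
        6 black
        8 gray
          8→11: 11 is gray → back edge
Back edge closes the cycle 11 → 7 → 1 → 2 → 8 → 11; its vertices are {1, 2, 7, 8, 11}.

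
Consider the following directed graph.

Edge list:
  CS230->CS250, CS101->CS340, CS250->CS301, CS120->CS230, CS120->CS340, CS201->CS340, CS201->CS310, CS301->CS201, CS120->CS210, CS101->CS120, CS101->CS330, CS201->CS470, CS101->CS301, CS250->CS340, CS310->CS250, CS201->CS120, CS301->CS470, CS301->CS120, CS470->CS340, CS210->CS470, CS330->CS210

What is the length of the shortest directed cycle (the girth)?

For each vertex v, BFS finds the shortest path from v back to v.
The shortest such closed walk is CS301 → CS120 → CS230 → CS250 → CS301, length 4.

4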